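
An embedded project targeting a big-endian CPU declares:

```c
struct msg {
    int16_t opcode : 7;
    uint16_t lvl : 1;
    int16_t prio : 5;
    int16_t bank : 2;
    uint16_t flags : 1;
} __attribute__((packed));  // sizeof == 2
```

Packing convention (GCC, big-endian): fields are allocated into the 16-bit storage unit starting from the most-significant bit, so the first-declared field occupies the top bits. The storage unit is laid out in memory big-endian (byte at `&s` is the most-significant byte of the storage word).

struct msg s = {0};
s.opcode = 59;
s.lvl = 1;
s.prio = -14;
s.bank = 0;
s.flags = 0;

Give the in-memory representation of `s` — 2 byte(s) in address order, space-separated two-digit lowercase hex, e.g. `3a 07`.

77 90

[9+:7] opcode=59 & 0x7f = 0x3b; word=0x7600
[8+:1] lvl=1 & 0x1 = 0x1; word=0x7700
[3+:5] prio=-14 & 0x1f = 0x12; word=0x7790
[1+:2] bank=0 & 0x3 = 0x0; word=0x7790
[0+:1] flags=0 & 0x1 = 0x0; word=0x7790
word = 0x7790 → big-endian bytes:
  [0]=0x77  [1]=0x90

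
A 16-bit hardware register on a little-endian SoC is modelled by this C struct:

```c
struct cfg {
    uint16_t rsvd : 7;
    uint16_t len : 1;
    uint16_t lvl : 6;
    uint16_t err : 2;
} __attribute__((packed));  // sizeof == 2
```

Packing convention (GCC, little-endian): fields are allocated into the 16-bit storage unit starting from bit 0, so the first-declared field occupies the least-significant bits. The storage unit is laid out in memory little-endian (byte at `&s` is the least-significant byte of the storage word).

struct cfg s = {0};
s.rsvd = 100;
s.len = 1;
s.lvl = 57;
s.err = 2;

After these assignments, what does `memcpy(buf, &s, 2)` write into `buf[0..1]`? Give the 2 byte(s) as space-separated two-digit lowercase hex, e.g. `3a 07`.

[0+:7] rsvd=100 & 0x7f = 0x64; word=0x0064
[7+:1] len=1 & 0x1 = 0x1; word=0x00e4
[8+:6] lvl=57 & 0x3f = 0x39; word=0x39e4
[14+:2] err=2 & 0x3 = 0x2; word=0xb9e4
word = 0xb9e4 → little-endian bytes:
  [0]=0xe4  [1]=0xb9

e4 b9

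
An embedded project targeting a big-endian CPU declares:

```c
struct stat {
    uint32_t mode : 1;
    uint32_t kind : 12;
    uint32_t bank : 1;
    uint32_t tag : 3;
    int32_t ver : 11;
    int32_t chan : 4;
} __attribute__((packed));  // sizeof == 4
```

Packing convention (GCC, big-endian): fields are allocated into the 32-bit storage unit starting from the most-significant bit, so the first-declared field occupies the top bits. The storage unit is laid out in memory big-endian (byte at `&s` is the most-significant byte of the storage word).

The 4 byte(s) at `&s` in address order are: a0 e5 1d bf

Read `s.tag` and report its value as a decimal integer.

2

[0]=0xa0 [1]=0xe5 [2]=0x1d [3]=0xbf (big-endian) → word 0xa0e51dbf
mode:1 @ bit 31 → (0xa0e51dbf>>31)&0x1 = 0x1
kind:12 @ bit 19 → (0xa0e51dbf>>19)&0xfff = 0x41c
bank:1 @ bit 18 → (0xa0e51dbf>>18)&0x1 = 0x1
tag:3 @ bit 15 → (0xa0e51dbf>>15)&0x7 = 0x2  ←
ver:11 @ bit 4 → (0xa0e51dbf>>4)&0x7ff = 0x1db
chan:4 @ bit 0 → (0xa0e51dbf>>0)&0xf = 0xf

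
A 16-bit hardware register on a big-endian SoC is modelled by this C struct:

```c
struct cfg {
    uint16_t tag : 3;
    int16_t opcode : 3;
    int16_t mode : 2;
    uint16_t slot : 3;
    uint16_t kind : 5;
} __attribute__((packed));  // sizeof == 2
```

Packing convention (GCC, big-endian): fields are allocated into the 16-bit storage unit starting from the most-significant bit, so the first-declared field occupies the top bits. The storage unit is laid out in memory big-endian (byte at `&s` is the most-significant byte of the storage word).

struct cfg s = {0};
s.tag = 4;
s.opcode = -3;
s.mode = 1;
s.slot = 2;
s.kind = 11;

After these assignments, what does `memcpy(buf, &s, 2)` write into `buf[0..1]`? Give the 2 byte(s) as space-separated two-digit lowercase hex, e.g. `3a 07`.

tag (3b) val=4 bits=0x4 at bit 13: 0x8000
opcode (3b) val=-3 bits=0x5 at bit 10: 0x9400
mode (2b) val=1 bits=0x1 at bit 8: 0x9500
slot (3b) val=2 bits=0x2 at bit 5: 0x9540
kind (5b) val=11 bits=0xb at bit 0: 0x954b
word = 0x954b → big-endian bytes:
  [0]=0x95  [1]=0x4b

95 4b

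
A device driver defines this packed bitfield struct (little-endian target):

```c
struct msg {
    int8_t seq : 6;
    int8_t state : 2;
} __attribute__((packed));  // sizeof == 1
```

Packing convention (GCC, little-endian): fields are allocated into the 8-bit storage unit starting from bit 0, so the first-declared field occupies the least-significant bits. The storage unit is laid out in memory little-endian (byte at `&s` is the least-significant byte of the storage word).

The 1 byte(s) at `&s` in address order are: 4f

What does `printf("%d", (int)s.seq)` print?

[0]=0x4f (little-endian) → word 0x4f
seq:6 @ bit 0 → (0x4f>>0)&0x3f = 0xf  ←
state:2 @ bit 6 → (0x4f>>6)&0x3 = 0x1
seq signed 6b, MSB=0: value = 15

15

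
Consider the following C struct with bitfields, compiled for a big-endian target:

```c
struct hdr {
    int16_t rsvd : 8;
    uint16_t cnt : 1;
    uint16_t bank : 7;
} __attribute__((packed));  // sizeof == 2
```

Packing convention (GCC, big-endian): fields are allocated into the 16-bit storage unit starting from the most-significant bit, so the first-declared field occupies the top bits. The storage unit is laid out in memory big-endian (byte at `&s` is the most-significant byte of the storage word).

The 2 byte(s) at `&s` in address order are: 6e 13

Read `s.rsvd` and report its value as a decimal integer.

110

[0]=0x6e [1]=0x13 (big-endian) → word 0x6e13
rsvd [8+:8] = (word>>8) & 0xff = 110  ←
cnt [7+:1] = (word>>7) & 0x1 = 0
bank [0+:7] = (word>>0) & 0x7f = 19
rsvd signed 8b, MSB=0: value = 110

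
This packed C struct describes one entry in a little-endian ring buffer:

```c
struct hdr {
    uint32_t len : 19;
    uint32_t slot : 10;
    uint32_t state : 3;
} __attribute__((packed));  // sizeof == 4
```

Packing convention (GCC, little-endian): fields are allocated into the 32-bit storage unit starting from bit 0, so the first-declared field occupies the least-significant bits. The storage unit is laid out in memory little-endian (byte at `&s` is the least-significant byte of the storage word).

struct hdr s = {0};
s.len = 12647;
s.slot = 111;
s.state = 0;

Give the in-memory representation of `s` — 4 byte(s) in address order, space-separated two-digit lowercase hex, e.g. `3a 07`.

67 31 78 03

[0+:19] len=12647 & 0x7ffff = 0x3167; word=0x00003167
[19+:10] slot=111 & 0x3ff = 0x6f; word=0x03783167
[29+:3] state=0 & 0x7 = 0x0; word=0x03783167
word = 0x03783167 → little-endian bytes:
  [0]=0x67  [1]=0x31  [2]=0x78  [3]=0x03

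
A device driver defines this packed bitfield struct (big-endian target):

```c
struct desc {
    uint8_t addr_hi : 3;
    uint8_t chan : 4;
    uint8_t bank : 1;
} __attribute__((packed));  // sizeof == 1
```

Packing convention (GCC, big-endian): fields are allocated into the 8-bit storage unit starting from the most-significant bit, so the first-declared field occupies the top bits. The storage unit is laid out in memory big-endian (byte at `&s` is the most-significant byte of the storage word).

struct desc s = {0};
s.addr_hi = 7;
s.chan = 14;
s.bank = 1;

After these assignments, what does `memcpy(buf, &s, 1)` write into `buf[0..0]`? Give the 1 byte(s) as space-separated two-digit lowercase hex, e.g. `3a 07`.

[5+:3] addr_hi=7 & 0x7 = 0x7; word=0xe0
[1+:4] chan=14 & 0xf = 0xe; word=0xfc
[0+:1] bank=1 & 0x1 = 0x1; word=0xfd
word = 0xfd → big-endian bytes:
  [0]=0xfd

fd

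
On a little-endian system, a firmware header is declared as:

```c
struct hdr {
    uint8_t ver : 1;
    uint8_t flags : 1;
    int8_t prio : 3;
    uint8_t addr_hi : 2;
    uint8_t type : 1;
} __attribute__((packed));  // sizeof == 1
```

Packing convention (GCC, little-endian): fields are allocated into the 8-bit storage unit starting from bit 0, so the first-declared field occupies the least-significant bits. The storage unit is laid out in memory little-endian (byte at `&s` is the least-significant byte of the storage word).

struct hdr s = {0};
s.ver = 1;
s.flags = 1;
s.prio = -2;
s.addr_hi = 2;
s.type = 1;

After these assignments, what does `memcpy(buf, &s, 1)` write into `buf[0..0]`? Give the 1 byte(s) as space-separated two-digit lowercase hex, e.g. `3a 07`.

db

ver (1b) val=1 bits=0x1 at bit 0: 0x01
flags (1b) val=1 bits=0x1 at bit 1: 0x03
prio (3b) val=-2 bits=0x6 at bit 2: 0x1b
addr_hi (2b) val=2 bits=0x2 at bit 5: 0x5b
type (1b) val=1 bits=0x1 at bit 7: 0xdb
word = 0xdb → little-endian bytes:
  [0]=0xdb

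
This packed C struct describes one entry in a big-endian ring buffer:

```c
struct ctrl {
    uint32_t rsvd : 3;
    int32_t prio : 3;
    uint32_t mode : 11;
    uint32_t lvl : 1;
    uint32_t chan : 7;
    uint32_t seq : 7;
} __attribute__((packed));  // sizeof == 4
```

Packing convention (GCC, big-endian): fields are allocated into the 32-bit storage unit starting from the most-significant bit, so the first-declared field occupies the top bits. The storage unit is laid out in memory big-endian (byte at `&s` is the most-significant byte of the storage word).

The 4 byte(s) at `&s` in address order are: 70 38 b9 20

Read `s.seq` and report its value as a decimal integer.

32

[0]=0x70 [1]=0x38 [2]=0xb9 [3]=0x20 (big-endian) → word 0x7038b920
rsvd [29+:3] = (word>>29) & 0x7 = 3
prio [26+:3] = (word>>26) & 0x7 = 4
mode [15+:11] = (word>>15) & 0x7ff = 113
lvl [14+:1] = (word>>14) & 0x1 = 0
chan [7+:7] = (word>>7) & 0x7f = 114
seq [0+:7] = (word>>0) & 0x7f = 32  ←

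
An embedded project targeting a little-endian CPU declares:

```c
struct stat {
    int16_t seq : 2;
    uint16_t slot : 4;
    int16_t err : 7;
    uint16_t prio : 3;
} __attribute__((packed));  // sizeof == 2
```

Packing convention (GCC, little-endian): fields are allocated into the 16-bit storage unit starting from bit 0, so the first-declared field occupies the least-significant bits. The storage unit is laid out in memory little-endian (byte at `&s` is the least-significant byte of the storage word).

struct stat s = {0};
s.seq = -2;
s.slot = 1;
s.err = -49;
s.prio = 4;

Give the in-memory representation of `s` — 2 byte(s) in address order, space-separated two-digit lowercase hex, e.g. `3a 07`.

[0+:2] seq=-2 & 0x3 = 0x2; word=0x0002
[2+:4] slot=1 & 0xf = 0x1; word=0x0006
[6+:7] err=-49 & 0x7f = 0x4f; word=0x13c6
[13+:3] prio=4 & 0x7 = 0x4; word=0x93c6
word = 0x93c6 → little-endian bytes:
  [0]=0xc6  [1]=0x93

c6 93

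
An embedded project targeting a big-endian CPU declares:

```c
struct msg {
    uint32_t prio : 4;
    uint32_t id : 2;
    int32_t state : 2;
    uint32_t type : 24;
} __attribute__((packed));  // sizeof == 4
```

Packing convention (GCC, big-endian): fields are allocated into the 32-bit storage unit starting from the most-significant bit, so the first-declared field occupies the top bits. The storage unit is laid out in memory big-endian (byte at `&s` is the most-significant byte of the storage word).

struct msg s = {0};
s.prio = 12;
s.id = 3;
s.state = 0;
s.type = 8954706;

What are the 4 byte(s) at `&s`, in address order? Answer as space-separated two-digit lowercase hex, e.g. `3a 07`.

prio:4 = 12 → 0xc << 28 → word 0xc0000000
id:2 = 3 → 0x3 << 26 → word 0xcc000000
state:2 = 0 → 0x0 << 24 → word 0xcc000000
type:24 = 8954706 → 0x88a352 << 0 → word 0xcc88a352
word = 0xcc88a352 → big-endian bytes:
  [0]=0xcc  [1]=0x88  [2]=0xa3  [3]=0x52

cc 88 a3 52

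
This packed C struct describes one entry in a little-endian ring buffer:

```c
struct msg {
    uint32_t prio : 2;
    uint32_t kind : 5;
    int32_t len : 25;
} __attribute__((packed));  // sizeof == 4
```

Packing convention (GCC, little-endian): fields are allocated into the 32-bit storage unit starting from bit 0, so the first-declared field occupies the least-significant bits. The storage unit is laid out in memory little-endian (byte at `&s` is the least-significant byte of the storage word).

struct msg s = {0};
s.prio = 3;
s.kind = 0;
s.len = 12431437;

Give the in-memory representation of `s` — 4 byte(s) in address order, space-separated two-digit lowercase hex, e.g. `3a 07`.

83 26 d8 5e

[0+:2] prio=3 & 0x3 = 0x3; word=0x00000003
[2+:5] kind=0 & 0x1f = 0x0; word=0x00000003
[7+:25] len=12431437 & 0x1ffffff = 0xbdb04d; word=0x5ed82683
word = 0x5ed82683 → little-endian bytes:
  [0]=0x83  [1]=0x26  [2]=0xd8  [3]=0x5e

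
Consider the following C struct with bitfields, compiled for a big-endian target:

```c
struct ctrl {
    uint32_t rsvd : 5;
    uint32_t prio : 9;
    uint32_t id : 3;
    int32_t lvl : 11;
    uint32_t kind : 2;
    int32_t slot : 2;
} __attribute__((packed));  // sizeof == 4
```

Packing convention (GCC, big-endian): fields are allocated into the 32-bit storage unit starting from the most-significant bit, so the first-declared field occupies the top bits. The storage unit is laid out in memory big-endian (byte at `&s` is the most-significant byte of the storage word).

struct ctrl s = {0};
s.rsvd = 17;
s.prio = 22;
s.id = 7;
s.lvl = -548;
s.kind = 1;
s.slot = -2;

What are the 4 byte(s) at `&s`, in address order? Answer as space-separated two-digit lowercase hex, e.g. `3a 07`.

88 5b dd c6

rsvd:5 = 17 → 0x11 << 27 → word 0x88000000
prio:9 = 22 → 0x16 << 18 → word 0x88580000
id:3 = 7 → 0x7 << 15 → word 0x885b8000
lvl:11 = -548 → 0x5dc << 4 → word 0x885bddc0
kind:2 = 1 → 0x1 << 2 → word 0x885bddc4
slot:2 = -2 → 0x2 << 0 → word 0x885bddc6
word = 0x885bddc6 → big-endian bytes:
  [0]=0x88  [1]=0x5b  [2]=0xdd  [3]=0xc6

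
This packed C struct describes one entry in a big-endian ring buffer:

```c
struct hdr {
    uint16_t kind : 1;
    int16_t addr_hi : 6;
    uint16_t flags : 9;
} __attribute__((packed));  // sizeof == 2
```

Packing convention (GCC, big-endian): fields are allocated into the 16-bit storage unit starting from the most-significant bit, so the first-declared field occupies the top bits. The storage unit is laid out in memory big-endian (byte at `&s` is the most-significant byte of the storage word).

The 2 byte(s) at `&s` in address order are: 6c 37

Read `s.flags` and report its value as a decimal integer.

[0]=0x6c [1]=0x37 (big-endian) → word 0x6c37
kind [15+:1] = (word>>15) & 0x1 = 0
addr_hi [9+:6] = (word>>9) & 0x3f = 54
flags [0+:9] = (word>>0) & 0x1ff = 55  ←

55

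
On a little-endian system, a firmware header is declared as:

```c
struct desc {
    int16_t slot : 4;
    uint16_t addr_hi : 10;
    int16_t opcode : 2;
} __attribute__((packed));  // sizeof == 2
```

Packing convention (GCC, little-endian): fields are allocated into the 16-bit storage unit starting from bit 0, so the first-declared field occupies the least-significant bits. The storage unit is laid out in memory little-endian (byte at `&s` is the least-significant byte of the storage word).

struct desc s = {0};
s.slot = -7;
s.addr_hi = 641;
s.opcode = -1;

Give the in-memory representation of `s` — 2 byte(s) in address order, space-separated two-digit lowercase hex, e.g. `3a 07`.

slot:4 = -7 → 0x9 << 0 → word 0x0009
addr_hi:10 = 641 → 0x281 << 4 → word 0x2819
opcode:2 = -1 → 0x3 << 14 → word 0xe819
word = 0xe819 → little-endian bytes:
  [0]=0x19  [1]=0xe8

19 e8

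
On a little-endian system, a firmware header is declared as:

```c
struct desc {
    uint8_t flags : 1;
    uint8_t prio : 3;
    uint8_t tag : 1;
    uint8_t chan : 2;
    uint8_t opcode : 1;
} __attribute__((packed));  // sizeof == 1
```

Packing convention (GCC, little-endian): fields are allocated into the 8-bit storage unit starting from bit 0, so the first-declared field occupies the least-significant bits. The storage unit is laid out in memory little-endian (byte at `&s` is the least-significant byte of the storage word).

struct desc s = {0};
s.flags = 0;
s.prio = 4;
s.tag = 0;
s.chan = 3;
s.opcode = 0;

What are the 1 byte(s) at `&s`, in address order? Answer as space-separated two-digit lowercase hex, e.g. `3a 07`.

68

[0+:1] flags=0 & 0x1 = 0x0; word=0x00
[1+:3] prio=4 & 0x7 = 0x4; word=0x08
[4+:1] tag=0 & 0x1 = 0x0; word=0x08
[5+:2] chan=3 & 0x3 = 0x3; word=0x68
[7+:1] opcode=0 & 0x1 = 0x0; word=0x68
word = 0x68 → little-endian bytes:
  [0]=0x68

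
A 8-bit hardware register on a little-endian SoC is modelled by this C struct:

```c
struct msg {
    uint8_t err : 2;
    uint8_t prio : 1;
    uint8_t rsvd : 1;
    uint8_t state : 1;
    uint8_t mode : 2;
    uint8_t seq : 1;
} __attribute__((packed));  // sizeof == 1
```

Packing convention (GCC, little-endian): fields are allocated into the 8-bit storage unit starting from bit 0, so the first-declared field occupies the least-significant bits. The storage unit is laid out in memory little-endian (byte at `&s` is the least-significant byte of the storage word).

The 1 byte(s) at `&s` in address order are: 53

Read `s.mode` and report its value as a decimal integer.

[0]=0x53 (little-endian) → word 0x53
err [0+:2] = (word>>0) & 0x3 = 3
prio [2+:1] = (word>>2) & 0x1 = 0
rsvd [3+:1] = (word>>3) & 0x1 = 0
state [4+:1] = (word>>4) & 0x1 = 1
mode [5+:2] = (word>>5) & 0x3 = 2  ←
seq [7+:1] = (word>>7) & 0x1 = 0

2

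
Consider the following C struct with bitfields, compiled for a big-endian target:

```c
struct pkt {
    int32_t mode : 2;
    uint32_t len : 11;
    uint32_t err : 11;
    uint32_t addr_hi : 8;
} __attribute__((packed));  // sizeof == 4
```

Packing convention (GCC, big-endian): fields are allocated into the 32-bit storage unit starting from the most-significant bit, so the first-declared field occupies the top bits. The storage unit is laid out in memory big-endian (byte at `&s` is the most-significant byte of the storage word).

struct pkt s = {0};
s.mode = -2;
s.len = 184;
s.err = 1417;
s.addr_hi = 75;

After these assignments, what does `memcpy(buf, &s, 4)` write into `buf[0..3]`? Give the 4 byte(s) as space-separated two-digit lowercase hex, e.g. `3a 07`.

85 c5 89 4b

[30+:2] mode=-2 & 0x3 = 0x2; word=0x80000000
[19+:11] len=184 & 0x7ff = 0xb8; word=0x85c00000
[8+:11] err=1417 & 0x7ff = 0x589; word=0x85c58900
[0+:8] addr_hi=75 & 0xff = 0x4b; word=0x85c5894b
word = 0x85c5894b → big-endian bytes:
  [0]=0x85  [1]=0xc5  [2]=0x89  [3]=0x4b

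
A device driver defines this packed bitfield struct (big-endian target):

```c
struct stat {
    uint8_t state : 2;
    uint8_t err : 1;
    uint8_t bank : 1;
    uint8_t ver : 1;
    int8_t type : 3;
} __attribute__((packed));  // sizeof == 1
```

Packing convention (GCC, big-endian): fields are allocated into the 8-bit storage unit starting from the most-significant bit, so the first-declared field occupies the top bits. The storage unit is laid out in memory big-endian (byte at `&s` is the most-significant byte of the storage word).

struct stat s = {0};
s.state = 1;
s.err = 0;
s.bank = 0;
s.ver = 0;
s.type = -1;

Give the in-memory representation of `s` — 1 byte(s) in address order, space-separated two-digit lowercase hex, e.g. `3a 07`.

47

state (2b) val=1 bits=0x1 at bit 6: 0x40
err (1b) val=0 bits=0x0 at bit 5: 0x40
bank (1b) val=0 bits=0x0 at bit 4: 0x40
ver (1b) val=0 bits=0x0 at bit 3: 0x40
type (3b) val=-1 bits=0x7 at bit 0: 0x47
word = 0x47 → big-endian bytes:
  [0]=0x47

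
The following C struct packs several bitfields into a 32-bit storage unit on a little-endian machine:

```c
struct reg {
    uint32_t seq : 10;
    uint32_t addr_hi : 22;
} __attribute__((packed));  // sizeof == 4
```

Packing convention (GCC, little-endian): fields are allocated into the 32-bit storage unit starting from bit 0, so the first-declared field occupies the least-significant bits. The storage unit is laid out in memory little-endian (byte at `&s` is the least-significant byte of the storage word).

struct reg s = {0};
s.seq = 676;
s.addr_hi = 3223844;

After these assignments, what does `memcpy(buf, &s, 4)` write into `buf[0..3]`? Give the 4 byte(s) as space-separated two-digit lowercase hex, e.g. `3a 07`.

a4 92 c4 c4

seq:10 = 676 → 0x2a4 << 0 → word 0x000002a4
addr_hi:22 = 3223844 → 0x313124 << 10 → word 0xc4c492a4
word = 0xc4c492a4 → little-endian bytes:
  [0]=0xa4  [1]=0x92  [2]=0xc4  [3]=0xc4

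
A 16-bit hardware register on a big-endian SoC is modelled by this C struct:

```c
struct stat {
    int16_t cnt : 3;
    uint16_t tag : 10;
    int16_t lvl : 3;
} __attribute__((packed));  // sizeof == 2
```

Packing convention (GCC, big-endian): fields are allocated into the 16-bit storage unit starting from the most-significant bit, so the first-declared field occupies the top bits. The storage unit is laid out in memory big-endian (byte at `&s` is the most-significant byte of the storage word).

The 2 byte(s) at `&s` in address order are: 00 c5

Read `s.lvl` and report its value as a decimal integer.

[0]=0x00 [1]=0xc5 (big-endian) → word 0x00c5
cnt:3 @ bit 13 → (0x00c5>>13)&0x7 = 0x0
tag:10 @ bit 3 → (0x00c5>>3)&0x3ff = 0x18
lvl:3 @ bit 0 → (0x00c5>>0)&0x7 = 0x5  ←
lvl signed 3b, MSB=1: 5 - 8 = -3

-3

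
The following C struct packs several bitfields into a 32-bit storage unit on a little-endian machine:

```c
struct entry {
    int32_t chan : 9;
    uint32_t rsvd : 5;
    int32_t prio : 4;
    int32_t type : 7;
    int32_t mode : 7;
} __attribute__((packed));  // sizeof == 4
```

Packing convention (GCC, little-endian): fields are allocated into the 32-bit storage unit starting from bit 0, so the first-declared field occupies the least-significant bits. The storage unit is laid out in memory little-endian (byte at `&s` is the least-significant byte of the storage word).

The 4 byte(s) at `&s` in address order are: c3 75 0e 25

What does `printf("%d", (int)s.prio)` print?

[0]=0xc3 [1]=0x75 [2]=0x0e [3]=0x25 (little-endian) → word 0x250e75c3
chan [0+:9] = (word>>0) & 0x1ff = 451
rsvd [9+:5] = (word>>9) & 0x1f = 26
prio [14+:4] = (word>>14) & 0xf = 9  ←
type [18+:7] = (word>>18) & 0x7f = 67
mode [25+:7] = (word>>25) & 0x7f = 18
prio signed 4b, MSB=1: 9 - 16 = -7

-7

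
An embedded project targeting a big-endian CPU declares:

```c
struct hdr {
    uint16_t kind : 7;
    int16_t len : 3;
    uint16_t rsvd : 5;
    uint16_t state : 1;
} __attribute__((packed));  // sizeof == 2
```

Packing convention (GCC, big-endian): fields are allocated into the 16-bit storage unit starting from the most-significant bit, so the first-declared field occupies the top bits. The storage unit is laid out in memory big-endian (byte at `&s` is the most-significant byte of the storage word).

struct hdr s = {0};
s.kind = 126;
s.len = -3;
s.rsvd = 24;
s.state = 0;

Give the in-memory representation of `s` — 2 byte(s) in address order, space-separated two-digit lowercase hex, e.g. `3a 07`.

fd 70

[9+:7] kind=126 & 0x7f = 0x7e; word=0xfc00
[6+:3] len=-3 & 0x7 = 0x5; word=0xfd40
[1+:5] rsvd=24 & 0x1f = 0x18; word=0xfd70
[0+:1] state=0 & 0x1 = 0x0; word=0xfd70
word = 0xfd70 → big-endian bytes:
  [0]=0xfd  [1]=0x70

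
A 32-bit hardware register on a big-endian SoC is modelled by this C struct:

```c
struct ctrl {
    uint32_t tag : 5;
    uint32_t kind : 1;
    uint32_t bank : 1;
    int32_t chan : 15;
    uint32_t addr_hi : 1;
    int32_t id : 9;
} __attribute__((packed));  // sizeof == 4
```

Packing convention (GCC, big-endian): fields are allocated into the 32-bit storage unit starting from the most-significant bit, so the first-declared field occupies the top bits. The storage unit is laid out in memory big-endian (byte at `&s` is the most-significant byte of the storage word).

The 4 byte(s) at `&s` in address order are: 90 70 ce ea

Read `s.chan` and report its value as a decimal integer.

7219

[0]=0x90 [1]=0x70 [2]=0xce [3]=0xea (big-endian) → word 0x9070ceea
tag [27+:5] = (word>>27) & 0x1f = 18
kind [26+:1] = (word>>26) & 0x1 = 0
bank [25+:1] = (word>>25) & 0x1 = 0
chan [10+:15] = (word>>10) & 0x7fff = 7219  ←
addr_hi [9+:1] = (word>>9) & 0x1 = 1
id [0+:9] = (word>>0) & 0x1ff = 234
chan signed 15b, MSB=0: value = 7219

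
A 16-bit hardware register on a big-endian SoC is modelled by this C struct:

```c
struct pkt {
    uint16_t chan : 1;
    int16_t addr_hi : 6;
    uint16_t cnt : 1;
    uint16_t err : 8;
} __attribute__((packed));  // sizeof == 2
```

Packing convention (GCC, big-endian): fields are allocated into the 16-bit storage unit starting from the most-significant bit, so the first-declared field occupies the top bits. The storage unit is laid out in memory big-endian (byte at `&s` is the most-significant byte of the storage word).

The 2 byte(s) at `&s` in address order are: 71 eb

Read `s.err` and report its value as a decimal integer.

[0]=0x71 [1]=0xeb (big-endian) → word 0x71eb
chan:1 @ bit 15 → (0x71eb>>15)&0x1 = 0x0
addr_hi:6 @ bit 9 → (0x71eb>>9)&0x3f = 0x38
cnt:1 @ bit 8 → (0x71eb>>8)&0x1 = 0x1
err:8 @ bit 0 → (0x71eb>>0)&0xff = 0xeb  ←

235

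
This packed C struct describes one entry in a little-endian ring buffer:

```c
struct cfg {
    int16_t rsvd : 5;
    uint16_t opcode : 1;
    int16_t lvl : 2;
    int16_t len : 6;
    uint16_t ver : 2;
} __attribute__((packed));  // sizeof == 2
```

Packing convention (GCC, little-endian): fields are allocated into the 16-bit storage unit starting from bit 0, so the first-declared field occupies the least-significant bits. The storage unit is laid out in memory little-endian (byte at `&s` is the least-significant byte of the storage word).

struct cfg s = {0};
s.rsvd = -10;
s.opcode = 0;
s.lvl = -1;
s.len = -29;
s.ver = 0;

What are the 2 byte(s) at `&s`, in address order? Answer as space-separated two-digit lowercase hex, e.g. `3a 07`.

d6 23

[0+:5] rsvd=-10 & 0x1f = 0x16; word=0x0016
[5+:1] opcode=0 & 0x1 = 0x0; word=0x0016
[6+:2] lvl=-1 & 0x3 = 0x3; word=0x00d6
[8+:6] len=-29 & 0x3f = 0x23; word=0x23d6
[14+:2] ver=0 & 0x3 = 0x0; word=0x23d6
word = 0x23d6 → little-endian bytes:
  [0]=0xd6  [1]=0x23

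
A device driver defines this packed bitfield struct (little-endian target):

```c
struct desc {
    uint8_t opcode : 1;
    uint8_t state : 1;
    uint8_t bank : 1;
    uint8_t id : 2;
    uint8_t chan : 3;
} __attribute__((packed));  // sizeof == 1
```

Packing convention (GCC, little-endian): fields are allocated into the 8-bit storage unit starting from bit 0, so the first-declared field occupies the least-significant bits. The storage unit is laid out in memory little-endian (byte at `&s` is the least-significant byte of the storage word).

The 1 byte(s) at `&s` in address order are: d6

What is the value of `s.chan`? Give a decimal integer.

[0]=0xd6 (little-endian) → word 0xd6
opcode [0+:1] = (word>>0) & 0x1 = 0
state [1+:1] = (word>>1) & 0x1 = 1
bank [2+:1] = (word>>2) & 0x1 = 1
id [3+:2] = (word>>3) & 0x3 = 2
chan [5+:3] = (word>>5) & 0x7 = 6  ←

6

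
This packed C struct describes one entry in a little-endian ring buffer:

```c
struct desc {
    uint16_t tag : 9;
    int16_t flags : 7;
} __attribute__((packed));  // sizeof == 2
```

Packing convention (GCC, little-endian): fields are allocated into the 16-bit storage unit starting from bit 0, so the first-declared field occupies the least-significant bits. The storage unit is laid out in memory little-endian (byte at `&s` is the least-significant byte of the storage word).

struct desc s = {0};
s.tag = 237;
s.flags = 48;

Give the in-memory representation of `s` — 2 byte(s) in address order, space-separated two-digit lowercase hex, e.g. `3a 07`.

tag (9b) val=237 bits=0xed at bit 0: 0x00ed
flags (7b) val=48 bits=0x30 at bit 9: 0x60ed
word = 0x60ed → little-endian bytes:
  [0]=0xed  [1]=0x60

ed 60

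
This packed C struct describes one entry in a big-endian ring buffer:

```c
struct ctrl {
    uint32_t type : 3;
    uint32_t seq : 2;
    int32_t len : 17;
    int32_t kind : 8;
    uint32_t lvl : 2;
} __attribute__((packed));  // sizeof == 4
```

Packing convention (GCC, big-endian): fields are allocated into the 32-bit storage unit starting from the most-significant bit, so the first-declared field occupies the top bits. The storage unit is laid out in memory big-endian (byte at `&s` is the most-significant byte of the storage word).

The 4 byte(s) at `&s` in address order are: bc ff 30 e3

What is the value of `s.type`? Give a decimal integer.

5

[0]=0xbc [1]=0xff [2]=0x30 [3]=0xe3 (big-endian) → word 0xbcff30e3
type [29+:3] = (word>>29) & 0x7 = 5  ←
seq [27+:2] = (word>>27) & 0x3 = 3
len [10+:17] = (word>>10) & 0x1ffff = 81868
kind [2+:8] = (word>>2) & 0xff = 56
lvl [0+:2] = (word>>0) & 0x3 = 3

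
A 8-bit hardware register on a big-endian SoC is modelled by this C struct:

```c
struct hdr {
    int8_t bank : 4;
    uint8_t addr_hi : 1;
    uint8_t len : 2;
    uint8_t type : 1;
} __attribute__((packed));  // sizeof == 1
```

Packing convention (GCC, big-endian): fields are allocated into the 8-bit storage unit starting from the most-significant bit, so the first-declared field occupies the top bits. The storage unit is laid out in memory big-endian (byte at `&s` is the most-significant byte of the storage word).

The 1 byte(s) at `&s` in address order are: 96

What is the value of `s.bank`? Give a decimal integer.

[0]=0x96 (big-endian) → word 0x96
bank:4 @ bit 4 → (0x96>>4)&0xf = 0x9  ←
addr_hi:1 @ bit 3 → (0x96>>3)&0x1 = 0x0
len:2 @ bit 1 → (0x96>>1)&0x3 = 0x3
type:1 @ bit 0 → (0x96>>0)&0x1 = 0x0
bank signed 4b, MSB=1: 9 - 16 = -7

-7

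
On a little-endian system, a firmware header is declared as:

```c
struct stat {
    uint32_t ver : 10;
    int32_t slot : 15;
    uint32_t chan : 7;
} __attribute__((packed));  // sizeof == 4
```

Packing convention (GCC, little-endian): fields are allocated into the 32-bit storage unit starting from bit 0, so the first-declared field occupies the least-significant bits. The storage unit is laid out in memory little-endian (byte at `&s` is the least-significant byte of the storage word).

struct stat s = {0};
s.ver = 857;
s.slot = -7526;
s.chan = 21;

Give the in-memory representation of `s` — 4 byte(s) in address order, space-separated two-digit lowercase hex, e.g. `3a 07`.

[0+:10] ver=857 & 0x3ff = 0x359; word=0x00000359
[10+:15] slot=-7526 & 0x7fff = 0x629a; word=0x018a6b59
[25+:7] chan=21 & 0x7f = 0x15; word=0x2b8a6b59
word = 0x2b8a6b59 → little-endian bytes:
  [0]=0x59  [1]=0x6b  [2]=0x8a  [3]=0x2b

59 6b 8a 2b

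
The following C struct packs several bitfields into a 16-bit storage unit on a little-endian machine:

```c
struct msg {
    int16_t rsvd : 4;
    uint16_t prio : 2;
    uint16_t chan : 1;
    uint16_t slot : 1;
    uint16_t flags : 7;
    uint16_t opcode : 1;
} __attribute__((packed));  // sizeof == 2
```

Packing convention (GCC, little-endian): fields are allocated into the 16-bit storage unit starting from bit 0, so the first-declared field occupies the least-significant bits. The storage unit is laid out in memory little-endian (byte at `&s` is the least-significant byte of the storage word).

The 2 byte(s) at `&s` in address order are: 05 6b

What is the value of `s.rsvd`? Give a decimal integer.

[0]=0x05 [1]=0x6b (little-endian) → word 0x6b05
rsvd [0+:4] = (word>>0) & 0xf = 5  ←
prio [4+:2] = (word>>4) & 0x3 = 0
chan [6+:1] = (word>>6) & 0x1 = 0
slot [7+:1] = (word>>7) & 0x1 = 0
flags [8+:7] = (word>>8) & 0x7f = 107
opcode [15+:1] = (word>>15) & 0x1 = 0
rsvd signed 4b, MSB=0: value = 5

5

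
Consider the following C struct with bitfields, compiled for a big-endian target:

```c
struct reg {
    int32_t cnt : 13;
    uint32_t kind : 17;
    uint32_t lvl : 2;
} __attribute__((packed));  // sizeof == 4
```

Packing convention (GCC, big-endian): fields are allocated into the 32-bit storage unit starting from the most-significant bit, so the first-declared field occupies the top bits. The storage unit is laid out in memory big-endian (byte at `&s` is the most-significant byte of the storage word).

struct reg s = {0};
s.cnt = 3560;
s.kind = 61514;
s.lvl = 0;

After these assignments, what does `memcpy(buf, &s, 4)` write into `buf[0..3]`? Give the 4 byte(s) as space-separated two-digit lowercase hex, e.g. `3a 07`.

6f 43 c1 28

cnt:13 = 3560 → 0xde8 << 19 → word 0x6f400000
kind:17 = 61514 → 0xf04a << 2 → word 0x6f43c128
lvl:2 = 0 → 0x0 << 0 → word 0x6f43c128
word = 0x6f43c128 → big-endian bytes:
  [0]=0x6f  [1]=0x43  [2]=0xc1  [3]=0x28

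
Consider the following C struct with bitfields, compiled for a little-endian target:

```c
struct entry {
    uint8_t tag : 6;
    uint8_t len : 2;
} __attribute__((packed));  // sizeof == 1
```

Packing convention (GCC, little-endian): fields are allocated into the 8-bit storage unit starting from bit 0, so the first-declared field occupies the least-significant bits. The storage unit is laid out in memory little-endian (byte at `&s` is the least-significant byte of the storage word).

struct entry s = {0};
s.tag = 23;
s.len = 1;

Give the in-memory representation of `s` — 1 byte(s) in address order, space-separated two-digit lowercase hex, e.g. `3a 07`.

57

tag (6b) val=23 bits=0x17 at bit 0: 0x17
len (2b) val=1 bits=0x1 at bit 6: 0x57
word = 0x57 → little-endian bytes:
  [0]=0x57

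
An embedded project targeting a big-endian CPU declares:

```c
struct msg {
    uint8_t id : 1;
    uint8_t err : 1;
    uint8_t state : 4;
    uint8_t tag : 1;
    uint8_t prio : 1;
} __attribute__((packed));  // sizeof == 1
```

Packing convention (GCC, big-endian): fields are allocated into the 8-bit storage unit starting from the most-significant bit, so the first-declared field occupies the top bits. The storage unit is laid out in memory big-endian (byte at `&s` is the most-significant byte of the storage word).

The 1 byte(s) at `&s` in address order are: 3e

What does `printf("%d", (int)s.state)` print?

15

[0]=0x3e (big-endian) → word 0x3e
id:1 @ bit 7 → (0x3e>>7)&0x1 = 0x0
err:1 @ bit 6 → (0x3e>>6)&0x1 = 0x0
state:4 @ bit 2 → (0x3e>>2)&0xf = 0xf  ←
tag:1 @ bit 1 → (0x3e>>1)&0x1 = 0x1
prio:1 @ bit 0 → (0x3e>>0)&0x1 = 0x0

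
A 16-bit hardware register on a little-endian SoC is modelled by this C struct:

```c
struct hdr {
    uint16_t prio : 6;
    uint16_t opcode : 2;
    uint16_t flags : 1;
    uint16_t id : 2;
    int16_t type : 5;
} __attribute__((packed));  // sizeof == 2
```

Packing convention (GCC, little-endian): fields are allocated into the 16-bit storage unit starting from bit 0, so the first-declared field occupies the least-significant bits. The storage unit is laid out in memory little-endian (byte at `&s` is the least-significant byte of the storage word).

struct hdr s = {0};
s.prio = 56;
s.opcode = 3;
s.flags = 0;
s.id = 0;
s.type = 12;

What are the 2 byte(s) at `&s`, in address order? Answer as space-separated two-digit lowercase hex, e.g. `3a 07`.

[0+:6] prio=56 & 0x3f = 0x38; word=0x0038
[6+:2] opcode=3 & 0x3 = 0x3; word=0x00f8
[8+:1] flags=0 & 0x1 = 0x0; word=0x00f8
[9+:2] id=0 & 0x3 = 0x0; word=0x00f8
[11+:5] type=12 & 0x1f = 0xc; word=0x60f8
word = 0x60f8 → little-endian bytes:
  [0]=0xf8  [1]=0x60

f8 60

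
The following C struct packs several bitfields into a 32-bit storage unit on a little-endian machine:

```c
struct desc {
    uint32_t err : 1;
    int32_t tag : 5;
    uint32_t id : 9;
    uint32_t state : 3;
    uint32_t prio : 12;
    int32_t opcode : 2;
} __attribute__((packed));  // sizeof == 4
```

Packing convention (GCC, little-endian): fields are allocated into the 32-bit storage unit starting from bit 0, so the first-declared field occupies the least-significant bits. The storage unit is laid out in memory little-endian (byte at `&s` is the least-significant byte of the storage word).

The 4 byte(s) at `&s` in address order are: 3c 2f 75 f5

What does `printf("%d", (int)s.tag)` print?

-2

[0]=0x3c [1]=0x2f [2]=0x75 [3]=0xf5 (little-endian) → word 0xf5752f3c
err [0+:1] = (word>>0) & 0x1 = 0
tag [1+:5] = (word>>1) & 0x1f = 30  ←
id [6+:9] = (word>>6) & 0x1ff = 188
state [15+:3] = (word>>15) & 0x7 = 2
prio [18+:12] = (word>>18) & 0xfff = 3421
opcode [30+:2] = (word>>30) & 0x3 = 3
tag signed 5b, MSB=1: 30 - 32 = -2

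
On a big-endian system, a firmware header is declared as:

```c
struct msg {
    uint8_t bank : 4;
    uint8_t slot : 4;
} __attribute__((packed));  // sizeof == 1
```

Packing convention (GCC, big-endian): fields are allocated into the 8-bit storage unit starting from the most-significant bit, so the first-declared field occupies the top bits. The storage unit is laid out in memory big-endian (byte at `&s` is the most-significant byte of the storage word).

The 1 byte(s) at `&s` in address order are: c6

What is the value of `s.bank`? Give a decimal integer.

12

[0]=0xc6 (big-endian) → word 0xc6
bank:4 @ bit 4 → (0xc6>>4)&0xf = 0xc  ←
slot:4 @ bit 0 → (0xc6>>0)&0xf = 0x6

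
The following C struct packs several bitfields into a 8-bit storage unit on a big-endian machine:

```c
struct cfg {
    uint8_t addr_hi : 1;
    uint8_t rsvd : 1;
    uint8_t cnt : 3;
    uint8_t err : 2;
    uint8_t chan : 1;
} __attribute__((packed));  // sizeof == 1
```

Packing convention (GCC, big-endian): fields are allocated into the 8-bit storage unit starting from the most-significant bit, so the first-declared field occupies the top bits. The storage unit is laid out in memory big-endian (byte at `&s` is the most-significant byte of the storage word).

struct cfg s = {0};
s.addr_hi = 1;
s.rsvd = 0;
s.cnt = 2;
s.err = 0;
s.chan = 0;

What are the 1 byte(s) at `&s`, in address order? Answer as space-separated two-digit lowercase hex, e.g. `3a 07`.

addr_hi (1b) val=1 bits=0x1 at bit 7: 0x80
rsvd (1b) val=0 bits=0x0 at bit 6: 0x80
cnt (3b) val=2 bits=0x2 at bit 3: 0x90
err (2b) val=0 bits=0x0 at bit 1: 0x90
chan (1b) val=0 bits=0x0 at bit 0: 0x90
word = 0x90 → big-endian bytes:
  [0]=0x90

90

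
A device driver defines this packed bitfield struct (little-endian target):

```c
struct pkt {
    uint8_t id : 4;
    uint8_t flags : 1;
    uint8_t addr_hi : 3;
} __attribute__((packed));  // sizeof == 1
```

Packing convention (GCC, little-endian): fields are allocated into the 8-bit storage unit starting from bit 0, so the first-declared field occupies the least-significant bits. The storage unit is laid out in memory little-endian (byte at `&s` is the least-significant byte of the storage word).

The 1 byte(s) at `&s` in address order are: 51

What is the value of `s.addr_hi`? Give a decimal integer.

[0]=0x51 (little-endian) → word 0x51
id [0+:4] = (word>>0) & 0xf = 1
flags [4+:1] = (word>>4) & 0x1 = 1
addr_hi [5+:3] = (word>>5) & 0x7 = 2  ←

2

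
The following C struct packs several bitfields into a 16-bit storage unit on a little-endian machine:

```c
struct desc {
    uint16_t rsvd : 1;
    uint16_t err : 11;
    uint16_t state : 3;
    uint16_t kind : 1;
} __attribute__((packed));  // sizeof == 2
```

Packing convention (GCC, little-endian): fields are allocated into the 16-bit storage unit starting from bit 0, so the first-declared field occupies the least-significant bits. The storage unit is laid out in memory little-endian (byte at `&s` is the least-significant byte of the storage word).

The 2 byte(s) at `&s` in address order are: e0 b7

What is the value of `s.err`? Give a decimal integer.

[0]=0xe0 [1]=0xb7 (little-endian) → word 0xb7e0
rsvd [0+:1] = (word>>0) & 0x1 = 0
err [1+:11] = (word>>1) & 0x7ff = 1008  ←
state [12+:3] = (word>>12) & 0x7 = 3
kind [15+:1] = (word>>15) & 0x1 = 1

1008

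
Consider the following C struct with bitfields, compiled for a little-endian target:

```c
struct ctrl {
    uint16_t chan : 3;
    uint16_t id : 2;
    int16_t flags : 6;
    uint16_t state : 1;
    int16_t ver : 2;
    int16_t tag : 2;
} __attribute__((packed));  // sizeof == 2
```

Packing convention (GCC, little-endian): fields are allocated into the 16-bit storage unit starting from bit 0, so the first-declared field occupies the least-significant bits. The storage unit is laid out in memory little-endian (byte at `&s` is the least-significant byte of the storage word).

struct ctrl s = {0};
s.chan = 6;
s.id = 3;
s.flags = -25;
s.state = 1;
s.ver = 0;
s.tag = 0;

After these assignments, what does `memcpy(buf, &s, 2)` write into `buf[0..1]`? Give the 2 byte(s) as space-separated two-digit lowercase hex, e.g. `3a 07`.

fe 0c

chan:3 = 6 → 0x6 << 0 → word 0x0006
id:2 = 3 → 0x3 << 3 → word 0x001e
flags:6 = -25 → 0x27 << 5 → word 0x04fe
state:1 = 1 → 0x1 << 11 → word 0x0cfe
ver:2 = 0 → 0x0 << 12 → word 0x0cfe
tag:2 = 0 → 0x0 << 14 → word 0x0cfe
word = 0x0cfe → little-endian bytes:
  [0]=0xfe  [1]=0x0c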